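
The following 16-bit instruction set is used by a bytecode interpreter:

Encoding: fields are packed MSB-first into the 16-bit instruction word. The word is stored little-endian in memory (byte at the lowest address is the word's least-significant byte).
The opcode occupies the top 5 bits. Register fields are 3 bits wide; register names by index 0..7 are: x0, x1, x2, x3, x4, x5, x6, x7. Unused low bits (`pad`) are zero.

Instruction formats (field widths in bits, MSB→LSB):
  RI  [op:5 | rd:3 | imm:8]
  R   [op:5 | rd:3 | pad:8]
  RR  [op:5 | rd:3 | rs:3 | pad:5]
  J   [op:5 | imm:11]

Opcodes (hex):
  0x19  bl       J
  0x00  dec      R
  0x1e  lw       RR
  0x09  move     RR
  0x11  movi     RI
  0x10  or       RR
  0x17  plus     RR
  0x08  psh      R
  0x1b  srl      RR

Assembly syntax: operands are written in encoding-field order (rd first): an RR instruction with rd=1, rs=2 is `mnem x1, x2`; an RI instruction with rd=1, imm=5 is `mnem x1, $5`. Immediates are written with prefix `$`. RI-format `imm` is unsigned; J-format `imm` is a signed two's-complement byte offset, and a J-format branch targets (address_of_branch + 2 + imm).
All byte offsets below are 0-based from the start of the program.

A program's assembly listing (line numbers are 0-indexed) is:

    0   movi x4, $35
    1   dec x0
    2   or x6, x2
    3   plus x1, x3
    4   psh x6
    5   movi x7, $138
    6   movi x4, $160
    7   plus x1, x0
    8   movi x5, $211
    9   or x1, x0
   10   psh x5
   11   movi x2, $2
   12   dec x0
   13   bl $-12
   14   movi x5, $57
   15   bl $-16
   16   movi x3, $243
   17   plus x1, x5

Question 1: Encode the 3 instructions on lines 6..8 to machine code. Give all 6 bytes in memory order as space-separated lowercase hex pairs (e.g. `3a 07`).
a0 8c 00 b9 d3 8d

6. movi fields op=0x11:5|rd=4:3|imm=160:8 → word 8ca0h → a0 8c
7. plus fields op=0x17:5|rd=1:3|rs=0:3|pad=0:5 → word b900h → 00 b9
8. movi fields op=0x11:5|rd=5:3|imm=211:8 → word 8dd3h → d3 8d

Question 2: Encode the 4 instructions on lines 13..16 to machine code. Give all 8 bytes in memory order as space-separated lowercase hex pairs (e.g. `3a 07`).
f4 cf 39 8d f0 cf f3 8b

13. bl fields op=0x19:5|imm=-12:11 → word cff4h → f4 cf
14. movi fields op=0x11:5|rd=5:3|imm=57:8 → word 8d39h → 39 8d
15. bl fields op=0x19:5|imm=-16:11 → word cff0h → f0 cf
16. movi fields op=0x11:5|rd=3:3|imm=243:8 → word 8bf3h → f3 8b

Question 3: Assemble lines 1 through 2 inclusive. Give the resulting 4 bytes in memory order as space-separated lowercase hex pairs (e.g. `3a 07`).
00 00 40 86

line 1 (dec): pack op=0x0:5|rd=0:3|pad=0:8 = 0x0000; little→ 00 00
line 2 (or): pack op=0x10:5|rd=6:3|rs=2:3|pad=0:5 = 0x8640; little→ 40 86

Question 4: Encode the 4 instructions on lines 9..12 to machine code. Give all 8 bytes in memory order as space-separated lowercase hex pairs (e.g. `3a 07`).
L9: or op=0x10:5|rd=1:3|rs=0:3|pad=0:5 ⇒ 0x8100 ⇒ little 00 81
L10: psh op=0x8:5|rd=5:3|pad=0:8 ⇒ 0x4500 ⇒ little 00 45
L11: movi op=0x11:5|rd=2:3|imm=2:8 ⇒ 0x8a02 ⇒ little 02 8a
L12: dec op=0x0:5|rd=0:3|pad=0:8 ⇒ 0x0000 ⇒ little 00 00

00 81 00 45 02 8a 00 00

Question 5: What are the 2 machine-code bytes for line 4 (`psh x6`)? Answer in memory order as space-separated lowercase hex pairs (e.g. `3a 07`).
00 46

line 4 (psh): pack op=0x8:5|rd=6:3|pad=0:8 = 0x4600; little→ 00 46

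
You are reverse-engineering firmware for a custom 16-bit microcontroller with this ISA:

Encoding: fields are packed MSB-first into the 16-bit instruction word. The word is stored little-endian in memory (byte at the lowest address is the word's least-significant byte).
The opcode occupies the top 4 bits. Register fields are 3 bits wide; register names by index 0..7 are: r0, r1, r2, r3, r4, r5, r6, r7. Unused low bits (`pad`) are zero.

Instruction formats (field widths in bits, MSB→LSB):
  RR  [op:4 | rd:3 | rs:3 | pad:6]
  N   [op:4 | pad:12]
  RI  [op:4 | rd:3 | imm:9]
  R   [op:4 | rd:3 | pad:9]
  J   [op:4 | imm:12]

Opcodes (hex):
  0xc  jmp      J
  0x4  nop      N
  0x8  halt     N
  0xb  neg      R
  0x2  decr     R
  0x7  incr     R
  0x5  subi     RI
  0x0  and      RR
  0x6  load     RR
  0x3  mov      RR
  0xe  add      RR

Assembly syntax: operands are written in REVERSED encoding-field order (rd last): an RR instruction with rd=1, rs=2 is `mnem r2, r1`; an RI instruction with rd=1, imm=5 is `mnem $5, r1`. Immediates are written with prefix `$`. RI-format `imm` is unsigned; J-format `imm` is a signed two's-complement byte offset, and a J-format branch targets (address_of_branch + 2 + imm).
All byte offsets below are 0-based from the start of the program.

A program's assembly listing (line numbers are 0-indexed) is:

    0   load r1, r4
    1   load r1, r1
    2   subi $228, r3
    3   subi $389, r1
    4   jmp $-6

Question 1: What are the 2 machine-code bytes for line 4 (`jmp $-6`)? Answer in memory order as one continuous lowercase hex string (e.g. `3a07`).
facf

4. jmp fields op=0xc:4|imm=-6:12 → word cffah → fa cf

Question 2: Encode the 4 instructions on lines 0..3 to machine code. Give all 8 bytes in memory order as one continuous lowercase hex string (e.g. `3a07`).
40684062e4568553

line 0 (load): pack op=0x6:4|rd=4:3|rs=1:3|pad=0:6 = 0x6840; little→ 40 68
line 1 (load): pack op=0x6:4|rd=1:3|rs=1:3|pad=0:6 = 0x6240; little→ 40 62
line 2 (subi): pack op=0x5:4|rd=3:3|imm=228:9 = 0x56e4; little→ e4 56
line 3 (subi): pack op=0x5:4|rd=1:3|imm=389:9 = 0x5385; little→ 85 53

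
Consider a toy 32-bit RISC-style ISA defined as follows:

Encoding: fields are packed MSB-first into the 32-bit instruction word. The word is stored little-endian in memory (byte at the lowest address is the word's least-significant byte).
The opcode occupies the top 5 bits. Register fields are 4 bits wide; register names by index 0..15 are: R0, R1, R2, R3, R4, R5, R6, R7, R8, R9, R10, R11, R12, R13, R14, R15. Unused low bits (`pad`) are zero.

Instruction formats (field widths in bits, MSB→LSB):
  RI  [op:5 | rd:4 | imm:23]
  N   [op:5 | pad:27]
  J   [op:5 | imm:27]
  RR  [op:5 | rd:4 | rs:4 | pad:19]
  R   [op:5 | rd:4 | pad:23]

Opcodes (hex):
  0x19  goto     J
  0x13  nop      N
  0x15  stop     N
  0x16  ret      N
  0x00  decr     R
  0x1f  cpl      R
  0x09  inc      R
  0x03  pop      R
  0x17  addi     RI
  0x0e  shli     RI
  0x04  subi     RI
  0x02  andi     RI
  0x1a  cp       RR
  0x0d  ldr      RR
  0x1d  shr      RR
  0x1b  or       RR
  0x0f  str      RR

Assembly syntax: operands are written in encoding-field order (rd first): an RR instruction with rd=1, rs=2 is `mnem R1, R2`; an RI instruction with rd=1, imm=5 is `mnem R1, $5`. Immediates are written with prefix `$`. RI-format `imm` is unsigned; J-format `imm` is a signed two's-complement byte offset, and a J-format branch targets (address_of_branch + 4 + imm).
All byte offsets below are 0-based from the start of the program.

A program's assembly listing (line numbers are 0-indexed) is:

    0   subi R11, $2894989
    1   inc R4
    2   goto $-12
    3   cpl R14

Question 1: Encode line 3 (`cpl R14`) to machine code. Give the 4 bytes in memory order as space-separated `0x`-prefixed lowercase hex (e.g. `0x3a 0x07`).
0x00 0x00 0x00 0xff

3. cpl fields op=0x1f:5|rd=14:4|pad=0:23 → word ff000000h → 00 00 00 ff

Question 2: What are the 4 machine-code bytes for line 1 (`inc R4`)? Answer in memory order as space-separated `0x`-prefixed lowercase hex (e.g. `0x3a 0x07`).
L1: inc op=0x9:5|rd=4:4|pad=0:23 ⇒ 0x4a000000 ⇒ little 00 00 00 4a

0x00 0x00 0x00 0x4a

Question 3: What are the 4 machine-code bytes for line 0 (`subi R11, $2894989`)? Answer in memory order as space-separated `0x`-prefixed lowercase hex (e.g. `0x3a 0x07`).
0x8d 0x2c 0xac 0x25

L0: subi op=0x4:5|rd=11:4|imm=2894989:23 ⇒ 0x25ac2c8d ⇒ little 8d 2c ac 25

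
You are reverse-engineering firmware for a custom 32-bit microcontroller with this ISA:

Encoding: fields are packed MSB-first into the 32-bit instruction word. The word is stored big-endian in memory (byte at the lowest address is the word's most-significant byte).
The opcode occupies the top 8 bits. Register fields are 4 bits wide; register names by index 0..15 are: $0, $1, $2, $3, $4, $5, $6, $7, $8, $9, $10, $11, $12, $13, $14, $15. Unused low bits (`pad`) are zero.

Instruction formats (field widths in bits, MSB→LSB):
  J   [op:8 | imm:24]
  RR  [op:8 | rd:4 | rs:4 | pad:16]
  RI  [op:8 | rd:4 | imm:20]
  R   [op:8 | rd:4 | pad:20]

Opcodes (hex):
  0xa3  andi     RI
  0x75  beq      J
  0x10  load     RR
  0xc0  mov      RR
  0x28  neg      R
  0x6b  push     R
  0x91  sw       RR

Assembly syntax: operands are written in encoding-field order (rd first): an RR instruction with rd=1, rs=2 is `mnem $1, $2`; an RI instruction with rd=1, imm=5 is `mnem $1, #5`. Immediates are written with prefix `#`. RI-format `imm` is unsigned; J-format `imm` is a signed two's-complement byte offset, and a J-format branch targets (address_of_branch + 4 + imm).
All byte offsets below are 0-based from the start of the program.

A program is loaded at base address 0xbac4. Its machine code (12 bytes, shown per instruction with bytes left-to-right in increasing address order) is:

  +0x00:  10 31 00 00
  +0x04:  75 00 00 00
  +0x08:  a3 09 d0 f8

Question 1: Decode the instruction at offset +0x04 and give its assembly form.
beq #0

[04] 75 00 00 00 → 0x75000000
  top 8b → 0x75 → beq [J]
  imm: (w>>0)&0xffffff=0x0 → #0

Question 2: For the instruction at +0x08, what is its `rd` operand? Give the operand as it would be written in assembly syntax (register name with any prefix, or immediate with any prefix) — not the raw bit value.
$0

+0x08: a3 09 d0 f8 ⇒ word 0xa309d0f8 (big)
  op=0xa309d0f8>>24=0xa3 ⇒ andi (RI)
  rd: (w>>20)&0xf=0x0 → $0
  imm: (w>>0)&0xfffff=0x9d0f8 → #643320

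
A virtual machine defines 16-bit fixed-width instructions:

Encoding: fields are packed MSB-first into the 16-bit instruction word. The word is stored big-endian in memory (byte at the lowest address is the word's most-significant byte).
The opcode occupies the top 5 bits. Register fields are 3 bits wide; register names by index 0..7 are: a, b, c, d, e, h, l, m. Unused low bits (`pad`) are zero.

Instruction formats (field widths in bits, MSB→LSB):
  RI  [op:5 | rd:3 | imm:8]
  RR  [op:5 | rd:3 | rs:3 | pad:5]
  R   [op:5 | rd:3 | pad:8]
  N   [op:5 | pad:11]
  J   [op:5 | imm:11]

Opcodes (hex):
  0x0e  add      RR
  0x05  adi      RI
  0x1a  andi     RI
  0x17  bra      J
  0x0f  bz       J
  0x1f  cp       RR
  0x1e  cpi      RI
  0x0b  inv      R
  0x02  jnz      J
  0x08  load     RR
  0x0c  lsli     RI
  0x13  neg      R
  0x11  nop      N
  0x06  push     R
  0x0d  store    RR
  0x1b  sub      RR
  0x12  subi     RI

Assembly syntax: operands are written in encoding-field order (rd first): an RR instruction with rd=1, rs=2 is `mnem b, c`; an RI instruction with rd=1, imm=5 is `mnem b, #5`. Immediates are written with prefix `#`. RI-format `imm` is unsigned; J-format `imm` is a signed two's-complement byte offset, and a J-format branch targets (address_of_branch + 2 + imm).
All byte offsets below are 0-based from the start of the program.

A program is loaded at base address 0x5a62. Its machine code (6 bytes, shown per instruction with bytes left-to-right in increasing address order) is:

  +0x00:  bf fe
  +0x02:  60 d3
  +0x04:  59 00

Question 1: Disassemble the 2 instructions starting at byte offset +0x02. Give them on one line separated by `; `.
off 0x02: read 60 d3 as big → 0x60d3
  opcode bits[15:11]=0xc: lsli/RI
  rd@[10:8]=0x0 ⇒ a
  imm@[7:0]=0xd3 ⇒ #211
off 0x04: read 59 00 as big → 0x5900
  opcode bits[15:11]=0xb: inv/R
  rd@[10:8]=0x1 ⇒ b

lsli a, #211; inv b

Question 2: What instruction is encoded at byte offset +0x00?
@+00  big-endian(bf fe) = 0xbffe
  top 5b → 0x17 → bra [J]
  imm: (w>>0)&0x7ff=0x7fe (s11→-2) → #-2

bra #-2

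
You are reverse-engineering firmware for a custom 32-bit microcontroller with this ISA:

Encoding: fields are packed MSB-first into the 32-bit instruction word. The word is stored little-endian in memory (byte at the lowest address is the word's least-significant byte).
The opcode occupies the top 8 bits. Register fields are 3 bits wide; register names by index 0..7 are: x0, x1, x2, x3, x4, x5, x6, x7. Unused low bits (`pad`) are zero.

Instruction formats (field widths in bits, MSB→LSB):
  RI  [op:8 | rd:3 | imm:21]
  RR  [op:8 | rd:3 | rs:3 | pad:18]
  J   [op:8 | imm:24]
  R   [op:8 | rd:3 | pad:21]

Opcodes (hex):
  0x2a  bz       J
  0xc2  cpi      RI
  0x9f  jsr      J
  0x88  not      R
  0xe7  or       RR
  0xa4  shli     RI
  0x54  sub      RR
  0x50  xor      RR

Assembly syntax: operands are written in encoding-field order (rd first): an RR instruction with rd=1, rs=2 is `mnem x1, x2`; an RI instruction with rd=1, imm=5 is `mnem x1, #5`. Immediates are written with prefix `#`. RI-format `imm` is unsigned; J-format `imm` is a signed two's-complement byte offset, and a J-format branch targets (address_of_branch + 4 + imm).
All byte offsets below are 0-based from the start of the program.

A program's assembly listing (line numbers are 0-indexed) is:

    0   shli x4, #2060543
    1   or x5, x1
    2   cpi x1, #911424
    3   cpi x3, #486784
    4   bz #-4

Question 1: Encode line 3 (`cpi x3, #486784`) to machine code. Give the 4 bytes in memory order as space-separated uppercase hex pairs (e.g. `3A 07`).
80 6D 67 C2

L3: cpi op=0xc2:8|rd=3:3|imm=486784:21 ⇒ 0xc2676d80 ⇒ little 80 6d 67 c2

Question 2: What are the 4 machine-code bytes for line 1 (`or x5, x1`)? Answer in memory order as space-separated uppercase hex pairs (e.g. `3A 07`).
00 00 A4 E7

1. or fields op=0xe7:8|rd=5:3|rs=1:3|pad=0:18 → word e7a40000h → 00 00 a4 e7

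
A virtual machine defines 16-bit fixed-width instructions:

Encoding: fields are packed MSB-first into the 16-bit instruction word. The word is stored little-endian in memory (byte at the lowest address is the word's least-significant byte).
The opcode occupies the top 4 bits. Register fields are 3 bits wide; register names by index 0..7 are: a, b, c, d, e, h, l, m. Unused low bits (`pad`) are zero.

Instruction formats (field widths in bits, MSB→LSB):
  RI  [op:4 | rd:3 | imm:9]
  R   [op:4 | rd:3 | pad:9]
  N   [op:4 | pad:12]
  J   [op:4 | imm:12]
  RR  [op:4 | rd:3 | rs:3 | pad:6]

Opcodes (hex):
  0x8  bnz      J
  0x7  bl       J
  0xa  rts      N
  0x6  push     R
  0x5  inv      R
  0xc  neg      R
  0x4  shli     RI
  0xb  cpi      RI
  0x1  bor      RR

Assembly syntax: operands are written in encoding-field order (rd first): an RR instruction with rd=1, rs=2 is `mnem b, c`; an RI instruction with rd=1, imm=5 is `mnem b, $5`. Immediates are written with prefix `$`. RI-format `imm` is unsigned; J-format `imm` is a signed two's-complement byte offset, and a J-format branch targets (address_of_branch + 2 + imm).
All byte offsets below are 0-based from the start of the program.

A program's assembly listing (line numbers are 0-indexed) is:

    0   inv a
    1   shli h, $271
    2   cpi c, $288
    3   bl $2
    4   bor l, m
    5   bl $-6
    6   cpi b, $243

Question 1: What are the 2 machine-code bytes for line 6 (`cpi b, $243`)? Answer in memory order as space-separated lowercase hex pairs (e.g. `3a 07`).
L6: cpi op=0xb:4|rd=1:3|imm=243:9 ⇒ 0xb2f3 ⇒ little f3 b2

f3 b2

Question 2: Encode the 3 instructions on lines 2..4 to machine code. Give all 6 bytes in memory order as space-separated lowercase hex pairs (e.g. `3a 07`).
2. cpi fields op=0xb:4|rd=2:3|imm=288:9 → word b520h → 20 b5
3. bl fields op=0x7:4|imm=2:12 → word 7002h → 02 70
4. bor fields op=0x1:4|rd=6:3|rs=7:3|pad=0:6 → word 1dc0h → c0 1d

20 b5 02 70 c0 1d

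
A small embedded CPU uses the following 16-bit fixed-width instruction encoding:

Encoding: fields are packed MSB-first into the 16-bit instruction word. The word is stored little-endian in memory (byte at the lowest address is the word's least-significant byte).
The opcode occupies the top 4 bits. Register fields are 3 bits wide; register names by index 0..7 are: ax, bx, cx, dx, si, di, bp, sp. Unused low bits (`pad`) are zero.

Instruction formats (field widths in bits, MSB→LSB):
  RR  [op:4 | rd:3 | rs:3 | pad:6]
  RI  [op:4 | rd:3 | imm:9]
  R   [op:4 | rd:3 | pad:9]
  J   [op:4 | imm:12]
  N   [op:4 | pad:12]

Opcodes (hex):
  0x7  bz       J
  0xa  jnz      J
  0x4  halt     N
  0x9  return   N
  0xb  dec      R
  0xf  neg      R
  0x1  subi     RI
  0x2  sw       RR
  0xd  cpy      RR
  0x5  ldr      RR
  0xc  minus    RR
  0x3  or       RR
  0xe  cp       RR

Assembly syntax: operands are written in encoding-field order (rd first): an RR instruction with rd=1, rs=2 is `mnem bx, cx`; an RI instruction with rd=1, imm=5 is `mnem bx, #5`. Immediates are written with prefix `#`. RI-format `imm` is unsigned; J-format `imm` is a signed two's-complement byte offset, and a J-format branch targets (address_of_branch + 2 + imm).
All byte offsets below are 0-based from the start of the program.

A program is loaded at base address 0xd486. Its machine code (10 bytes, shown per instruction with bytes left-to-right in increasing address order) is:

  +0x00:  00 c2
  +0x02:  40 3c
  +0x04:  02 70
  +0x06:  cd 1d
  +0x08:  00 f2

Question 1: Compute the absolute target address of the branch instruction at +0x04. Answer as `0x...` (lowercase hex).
off 0x04: read 02 70 as little → 0x7002
  opcode bits[15:12]=0x7: bz/J
  [11:0] imm=2 = #2
  target = base 0xd486 + off 0x04 + 2 + imm 2 = 0xd48e

0xd48e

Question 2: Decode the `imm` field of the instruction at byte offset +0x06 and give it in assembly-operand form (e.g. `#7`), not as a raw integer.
#461

@+06  little-endian(cd 1d) = 0x1dcd
  op=0x1dcd>>12=0x1 ⇒ subi (RI)
  rd@[11:9]=0x6 ⇒ bp
  imm@[8:0]=0x1cd ⇒ #461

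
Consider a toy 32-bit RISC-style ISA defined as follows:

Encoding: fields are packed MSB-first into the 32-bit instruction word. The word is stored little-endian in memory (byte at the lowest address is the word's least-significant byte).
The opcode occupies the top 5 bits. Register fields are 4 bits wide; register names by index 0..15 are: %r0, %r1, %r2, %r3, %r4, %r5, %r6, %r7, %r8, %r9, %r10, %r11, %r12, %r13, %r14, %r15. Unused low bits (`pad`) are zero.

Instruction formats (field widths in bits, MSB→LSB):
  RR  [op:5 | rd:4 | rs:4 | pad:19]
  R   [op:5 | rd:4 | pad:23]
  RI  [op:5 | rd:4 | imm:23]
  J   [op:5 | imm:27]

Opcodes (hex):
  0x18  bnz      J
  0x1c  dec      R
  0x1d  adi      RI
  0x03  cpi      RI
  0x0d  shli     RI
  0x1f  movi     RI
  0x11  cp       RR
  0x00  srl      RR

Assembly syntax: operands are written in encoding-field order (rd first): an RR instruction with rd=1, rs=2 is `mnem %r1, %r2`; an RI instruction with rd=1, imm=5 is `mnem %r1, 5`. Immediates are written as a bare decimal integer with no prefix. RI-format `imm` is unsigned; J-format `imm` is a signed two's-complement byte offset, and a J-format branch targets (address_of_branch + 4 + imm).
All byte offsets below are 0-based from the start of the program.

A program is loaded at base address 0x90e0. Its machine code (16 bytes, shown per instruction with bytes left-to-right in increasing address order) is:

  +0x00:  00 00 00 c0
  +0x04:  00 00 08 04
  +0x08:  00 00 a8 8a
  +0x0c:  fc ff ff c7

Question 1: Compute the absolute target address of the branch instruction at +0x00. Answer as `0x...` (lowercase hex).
0x90e4

+0x00: 00 00 00 c0 ⇒ word 0xc0000000 (little)
  opcode bits[31:27]=0x18: bnz/J
  imm@[26:0]=0x0 ⇒ 0
  target = base 0x90e0 + off 0x00 + 4 + imm 0 = 0x90e4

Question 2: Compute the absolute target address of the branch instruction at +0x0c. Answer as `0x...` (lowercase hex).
0x90ec

+0x0c: fc ff ff c7 ⇒ word 0xc7fffffc (little)
  op=0xc7fffffc>>27=0x18 ⇒ bnz (J)
  imm@[26:0]=0x7fffffc (s27→-4) ⇒ -4
  target = base 0x90e0 + off 0x0c + 4 + imm -4 = 0x90ec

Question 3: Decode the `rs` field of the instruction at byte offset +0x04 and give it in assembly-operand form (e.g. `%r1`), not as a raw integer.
%r1

@+04  little-endian(00 00 08 04) = 0x04080000
  top 5b → 0x0 → srl [RR]
  rd@[26:23]=0x8 ⇒ %r8
  rs@[22:19]=0x1 ⇒ %r1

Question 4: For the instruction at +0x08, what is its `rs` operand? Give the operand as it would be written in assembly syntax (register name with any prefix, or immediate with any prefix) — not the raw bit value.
+0x08: 00 00 a8 8a ⇒ word 0x8aa80000 (little)
  top 5b → 0x11 → cp [RR]
  rd@[26:23]=0x5 ⇒ %r5
  rs@[22:19]=0x5 ⇒ %r5

%r5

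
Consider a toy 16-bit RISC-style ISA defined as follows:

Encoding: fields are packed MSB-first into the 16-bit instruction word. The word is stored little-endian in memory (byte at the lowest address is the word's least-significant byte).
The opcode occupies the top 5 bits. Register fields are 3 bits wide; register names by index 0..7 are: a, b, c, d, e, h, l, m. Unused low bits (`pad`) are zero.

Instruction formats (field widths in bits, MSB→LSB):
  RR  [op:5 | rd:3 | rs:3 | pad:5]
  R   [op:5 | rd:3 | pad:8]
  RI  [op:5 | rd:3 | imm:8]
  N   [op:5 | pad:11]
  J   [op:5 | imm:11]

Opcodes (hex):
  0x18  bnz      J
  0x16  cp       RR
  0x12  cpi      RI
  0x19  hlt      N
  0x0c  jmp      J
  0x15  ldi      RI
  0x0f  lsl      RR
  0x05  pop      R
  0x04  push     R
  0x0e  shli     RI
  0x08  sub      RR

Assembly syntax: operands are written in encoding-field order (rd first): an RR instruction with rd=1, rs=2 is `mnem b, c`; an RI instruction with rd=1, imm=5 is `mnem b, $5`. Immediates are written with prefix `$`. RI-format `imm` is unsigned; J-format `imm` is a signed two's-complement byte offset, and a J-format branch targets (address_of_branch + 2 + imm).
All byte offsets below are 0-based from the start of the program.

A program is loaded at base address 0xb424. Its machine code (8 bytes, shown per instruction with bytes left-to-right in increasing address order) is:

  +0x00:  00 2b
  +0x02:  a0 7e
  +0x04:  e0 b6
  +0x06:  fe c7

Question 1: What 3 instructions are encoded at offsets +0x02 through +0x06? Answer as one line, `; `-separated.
@+02  little-endian(a0 7e) = 0x7ea0
  opcode bits[15:11]=0xf: lsl/RR
  rd@[10:8]=0x6 ⇒ l
  rs@[7:5]=0x5 ⇒ h
@+04  little-endian(e0 b6) = 0xb6e0
  opcode bits[15:11]=0x16: cp/RR
  rd@[10:8]=0x6 ⇒ l
  rs@[7:5]=0x7 ⇒ m
@+06  little-endian(fe c7) = 0xc7fe
  opcode bits[15:11]=0x18: bnz/J
  imm@[10:0]=0x7fe (s11→-2) ⇒ $-2

lsl l, h; cp l, m; bnz $-2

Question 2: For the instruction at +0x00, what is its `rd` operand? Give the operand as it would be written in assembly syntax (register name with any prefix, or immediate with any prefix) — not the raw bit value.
d

off 0x00: read 00 2b as little → 0x2b00
  top 5b → 0x5 → pop [R]
  rd: (w>>8)&0x7=0x3 → d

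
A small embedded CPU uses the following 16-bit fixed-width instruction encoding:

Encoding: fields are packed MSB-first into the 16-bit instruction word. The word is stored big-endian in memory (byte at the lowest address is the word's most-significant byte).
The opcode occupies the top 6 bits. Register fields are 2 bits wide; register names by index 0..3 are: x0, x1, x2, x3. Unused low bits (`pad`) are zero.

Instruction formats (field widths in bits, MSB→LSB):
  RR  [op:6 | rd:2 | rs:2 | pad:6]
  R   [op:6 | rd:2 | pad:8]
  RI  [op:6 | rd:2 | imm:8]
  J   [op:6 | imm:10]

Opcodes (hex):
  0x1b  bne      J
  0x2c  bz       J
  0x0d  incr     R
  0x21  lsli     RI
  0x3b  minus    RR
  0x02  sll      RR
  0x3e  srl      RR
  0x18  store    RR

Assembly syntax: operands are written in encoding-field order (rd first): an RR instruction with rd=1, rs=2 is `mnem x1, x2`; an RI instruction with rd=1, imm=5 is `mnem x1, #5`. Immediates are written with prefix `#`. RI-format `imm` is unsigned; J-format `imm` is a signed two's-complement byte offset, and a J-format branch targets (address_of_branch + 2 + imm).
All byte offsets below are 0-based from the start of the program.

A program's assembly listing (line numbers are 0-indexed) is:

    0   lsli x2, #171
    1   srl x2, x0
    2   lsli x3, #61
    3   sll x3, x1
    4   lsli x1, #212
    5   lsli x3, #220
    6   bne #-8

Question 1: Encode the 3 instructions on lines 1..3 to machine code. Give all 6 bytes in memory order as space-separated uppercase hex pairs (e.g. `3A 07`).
FA 00 87 3D 0B 40

1. srl fields op=0x3e:6|rd=2:2|rs=0:2|pad=0:6 → word fa00h → fa 00
2. lsli fields op=0x21:6|rd=3:2|imm=61:8 → word 873dh → 87 3d
3. sll fields op=0x2:6|rd=3:2|rs=1:2|pad=0:6 → word 0b40h → 0b 40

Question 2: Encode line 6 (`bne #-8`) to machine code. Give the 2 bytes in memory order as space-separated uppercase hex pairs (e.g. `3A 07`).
6F F8

6. bne fields op=0x1b:6|imm=-8:10 → word 6ff8h → 6f f8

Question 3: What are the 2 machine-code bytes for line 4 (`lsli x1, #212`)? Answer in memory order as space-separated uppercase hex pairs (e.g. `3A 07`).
4. lsli fields op=0x21:6|rd=1:2|imm=212:8 → word 85d4h → 85 d4

85 D4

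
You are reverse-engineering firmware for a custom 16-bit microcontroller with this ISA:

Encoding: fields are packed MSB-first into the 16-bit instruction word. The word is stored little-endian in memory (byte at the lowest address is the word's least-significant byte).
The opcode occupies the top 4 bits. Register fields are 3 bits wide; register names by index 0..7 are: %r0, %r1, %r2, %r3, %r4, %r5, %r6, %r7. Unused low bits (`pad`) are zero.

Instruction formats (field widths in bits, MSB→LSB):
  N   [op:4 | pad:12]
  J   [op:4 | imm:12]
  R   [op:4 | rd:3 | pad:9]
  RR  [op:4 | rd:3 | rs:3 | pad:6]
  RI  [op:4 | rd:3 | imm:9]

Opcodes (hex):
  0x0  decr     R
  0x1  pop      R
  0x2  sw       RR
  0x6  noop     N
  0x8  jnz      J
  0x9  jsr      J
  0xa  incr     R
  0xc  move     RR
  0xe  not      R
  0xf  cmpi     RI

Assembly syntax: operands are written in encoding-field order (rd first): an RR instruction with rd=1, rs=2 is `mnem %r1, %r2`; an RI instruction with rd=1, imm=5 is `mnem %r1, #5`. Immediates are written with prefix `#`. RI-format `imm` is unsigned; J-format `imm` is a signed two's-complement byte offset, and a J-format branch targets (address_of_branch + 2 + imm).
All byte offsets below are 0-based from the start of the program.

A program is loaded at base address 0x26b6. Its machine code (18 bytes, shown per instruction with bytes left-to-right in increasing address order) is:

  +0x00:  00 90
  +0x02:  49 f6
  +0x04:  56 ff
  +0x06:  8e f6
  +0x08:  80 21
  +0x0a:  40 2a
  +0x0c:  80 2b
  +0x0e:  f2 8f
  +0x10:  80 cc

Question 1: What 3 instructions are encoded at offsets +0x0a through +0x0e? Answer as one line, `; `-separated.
sw %r5, %r1; sw %r5, %r6; jnz #-14

off 0x0a: read 40 2a as little → 0x2a40
  opcode bits[15:12]=0x2: sw/RR
  rd@[11:9]=0x5 ⇒ %r5
  rs@[8:6]=0x1 ⇒ %r1
off 0x0c: read 80 2b as little → 0x2b80
  opcode bits[15:12]=0x2: sw/RR
  rd@[11:9]=0x5 ⇒ %r5
  rs@[8:6]=0x6 ⇒ %r6
off 0x0e: read f2 8f as little → 0x8ff2
  opcode bits[15:12]=0x8: jnz/J
  imm@[11:0]=0xff2 (s12→-14) ⇒ #-14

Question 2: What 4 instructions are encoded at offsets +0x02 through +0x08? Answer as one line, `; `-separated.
@+02  little-endian(49 f6) = 0xf649
  opcode bits[15:12]=0xf: cmpi/RI
  [11:9] rd=3 = %r3
  [8:0] imm=73 = #73
@+04  little-endian(56 ff) = 0xff56
  opcode bits[15:12]=0xf: cmpi/RI
  [11:9] rd=7 = %r7
  [8:0] imm=342 = #342
@+06  little-endian(8e f6) = 0xf68e
  opcode bits[15:12]=0xf: cmpi/RI
  [11:9] rd=3 = %r3
  [8:0] imm=142 = #142
@+08  little-endian(80 21) = 0x2180
  opcode bits[15:12]=0x2: sw/RR
  [11:9] rd=0 = %r0
  [8:6] rs=6 = %r6

cmpi %r3, #73; cmpi %r7, #342; cmpi %r3, #142; sw %r0, %r6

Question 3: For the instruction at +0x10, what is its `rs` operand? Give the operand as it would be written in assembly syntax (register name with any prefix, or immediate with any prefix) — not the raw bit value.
off 0x10: read 80 cc as little → 0xcc80
  op=0xcc80>>12=0xc ⇒ move (RR)
  [11:9] rd=6 = %r6
  [8:6] rs=2 = %r2

%r2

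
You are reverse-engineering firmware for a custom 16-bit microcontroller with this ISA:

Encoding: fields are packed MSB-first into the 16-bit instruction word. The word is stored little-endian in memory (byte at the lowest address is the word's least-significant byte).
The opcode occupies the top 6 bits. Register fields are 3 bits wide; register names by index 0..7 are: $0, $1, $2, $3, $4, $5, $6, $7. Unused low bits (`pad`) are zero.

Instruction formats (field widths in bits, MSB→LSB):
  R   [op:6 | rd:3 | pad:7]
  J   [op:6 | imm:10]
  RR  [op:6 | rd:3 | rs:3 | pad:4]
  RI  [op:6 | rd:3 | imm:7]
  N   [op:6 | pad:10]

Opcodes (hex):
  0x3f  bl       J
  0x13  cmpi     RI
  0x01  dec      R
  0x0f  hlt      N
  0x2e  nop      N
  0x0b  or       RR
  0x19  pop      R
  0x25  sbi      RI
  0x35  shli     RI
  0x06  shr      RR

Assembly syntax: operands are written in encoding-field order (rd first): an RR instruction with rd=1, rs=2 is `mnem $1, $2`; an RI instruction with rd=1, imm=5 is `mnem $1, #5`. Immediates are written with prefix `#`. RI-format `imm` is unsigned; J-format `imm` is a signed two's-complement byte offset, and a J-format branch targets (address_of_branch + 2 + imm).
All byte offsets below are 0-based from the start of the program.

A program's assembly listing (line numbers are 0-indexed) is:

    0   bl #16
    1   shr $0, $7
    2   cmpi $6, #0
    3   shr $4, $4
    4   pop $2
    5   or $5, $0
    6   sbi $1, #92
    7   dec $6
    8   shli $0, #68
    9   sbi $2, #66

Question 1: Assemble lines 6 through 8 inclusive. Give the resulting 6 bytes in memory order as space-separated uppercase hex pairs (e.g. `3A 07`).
DC 94 00 07 44 D4

line 6 (sbi): pack op=0x25:6|rd=1:3|imm=92:7 = 0x94dc; little→ dc 94
line 7 (dec): pack op=0x1:6|rd=6:3|pad=0:7 = 0x0700; little→ 00 07
line 8 (shli): pack op=0x35:6|rd=0:3|imm=68:7 = 0xd444; little→ 44 d4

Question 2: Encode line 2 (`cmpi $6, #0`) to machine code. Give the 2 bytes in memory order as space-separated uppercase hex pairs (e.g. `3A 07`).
line 2 (cmpi): pack op=0x13:6|rd=6:3|imm=0:7 = 0x4f00; little→ 00 4f

00 4F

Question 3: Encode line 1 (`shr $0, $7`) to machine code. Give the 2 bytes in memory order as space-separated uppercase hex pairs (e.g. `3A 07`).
70 18

1. shr fields op=0x6:6|rd=0:3|rs=7:3|pad=0:4 → word 1870h → 70 18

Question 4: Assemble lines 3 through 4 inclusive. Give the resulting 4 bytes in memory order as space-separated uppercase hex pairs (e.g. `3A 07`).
L3: shr op=0x6:6|rd=4:3|rs=4:3|pad=0:4 ⇒ 0x1a40 ⇒ little 40 1a
L4: pop op=0x19:6|rd=2:3|pad=0:7 ⇒ 0x6500 ⇒ little 00 65

40 1A 00 65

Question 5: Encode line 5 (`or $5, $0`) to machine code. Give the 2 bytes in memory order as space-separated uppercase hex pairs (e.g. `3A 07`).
line 5 (or): pack op=0xb:6|rd=5:3|rs=0:3|pad=0:4 = 0x2e80; little→ 80 2e

80 2E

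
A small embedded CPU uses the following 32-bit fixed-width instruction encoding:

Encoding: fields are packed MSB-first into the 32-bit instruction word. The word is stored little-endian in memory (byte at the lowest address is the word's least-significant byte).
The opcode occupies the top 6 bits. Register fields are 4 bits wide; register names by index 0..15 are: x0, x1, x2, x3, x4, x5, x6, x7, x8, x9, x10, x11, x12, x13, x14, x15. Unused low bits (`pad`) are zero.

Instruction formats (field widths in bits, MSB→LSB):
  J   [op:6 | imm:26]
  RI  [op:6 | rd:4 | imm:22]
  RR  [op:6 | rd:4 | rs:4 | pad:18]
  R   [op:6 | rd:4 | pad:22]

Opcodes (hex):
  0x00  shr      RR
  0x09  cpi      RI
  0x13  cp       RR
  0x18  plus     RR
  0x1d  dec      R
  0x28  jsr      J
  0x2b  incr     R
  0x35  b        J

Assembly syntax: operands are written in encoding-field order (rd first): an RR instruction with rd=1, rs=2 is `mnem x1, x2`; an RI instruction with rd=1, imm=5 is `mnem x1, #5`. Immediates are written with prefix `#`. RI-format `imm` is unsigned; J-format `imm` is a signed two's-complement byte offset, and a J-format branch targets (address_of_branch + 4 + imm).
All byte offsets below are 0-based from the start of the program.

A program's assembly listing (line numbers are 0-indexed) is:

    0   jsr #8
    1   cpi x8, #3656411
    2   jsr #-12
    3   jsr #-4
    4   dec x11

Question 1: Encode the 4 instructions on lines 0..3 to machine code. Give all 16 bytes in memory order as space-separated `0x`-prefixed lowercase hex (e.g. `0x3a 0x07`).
0x08 0x00 0x00 0xa0 0xdb 0xca 0x37 0x26 0xf4 0xff 0xff 0xa3 0xfc 0xff 0xff 0xa3

L0: jsr op=0x28:6|imm=8:26 ⇒ 0xa0000008 ⇒ little 08 00 00 a0
L1: cpi op=0x9:6|rd=8:4|imm=3656411:22 ⇒ 0x2637cadb ⇒ little db ca 37 26
L2: jsr op=0x28:6|imm=-12:26 ⇒ 0xa3fffff4 ⇒ little f4 ff ff a3
L3: jsr op=0x28:6|imm=-4:26 ⇒ 0xa3fffffc ⇒ little fc ff ff a3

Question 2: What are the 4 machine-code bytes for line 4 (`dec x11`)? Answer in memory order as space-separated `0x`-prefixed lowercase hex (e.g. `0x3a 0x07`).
0x00 0x00 0xc0 0x76

4. dec fields op=0x1d:6|rd=11:4|pad=0:22 → word 76c00000h → 00 00 c0 76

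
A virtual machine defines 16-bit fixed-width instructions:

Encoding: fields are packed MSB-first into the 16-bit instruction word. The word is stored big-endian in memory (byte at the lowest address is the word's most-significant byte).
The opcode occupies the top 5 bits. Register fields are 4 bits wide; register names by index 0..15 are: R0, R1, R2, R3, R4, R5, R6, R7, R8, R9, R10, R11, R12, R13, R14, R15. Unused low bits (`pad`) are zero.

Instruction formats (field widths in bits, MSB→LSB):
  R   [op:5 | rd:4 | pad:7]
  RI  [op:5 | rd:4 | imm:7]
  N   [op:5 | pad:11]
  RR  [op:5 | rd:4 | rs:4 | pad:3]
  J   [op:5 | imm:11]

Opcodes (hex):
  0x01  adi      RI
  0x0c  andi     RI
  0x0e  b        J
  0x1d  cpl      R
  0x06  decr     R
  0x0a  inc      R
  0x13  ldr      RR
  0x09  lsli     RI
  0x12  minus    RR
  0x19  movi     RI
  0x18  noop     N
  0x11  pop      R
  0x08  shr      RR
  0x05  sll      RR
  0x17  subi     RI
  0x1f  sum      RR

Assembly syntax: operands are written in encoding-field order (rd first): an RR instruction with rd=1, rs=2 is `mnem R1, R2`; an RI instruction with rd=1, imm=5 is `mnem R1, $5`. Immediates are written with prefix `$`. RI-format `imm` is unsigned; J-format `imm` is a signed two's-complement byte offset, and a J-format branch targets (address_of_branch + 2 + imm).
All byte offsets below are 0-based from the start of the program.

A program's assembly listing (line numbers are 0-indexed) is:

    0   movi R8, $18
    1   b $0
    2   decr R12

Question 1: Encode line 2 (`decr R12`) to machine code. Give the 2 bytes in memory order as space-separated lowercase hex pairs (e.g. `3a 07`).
2. decr fields op=0x6:5|rd=12:4|pad=0:7 → word 3600h → 36 00

36 00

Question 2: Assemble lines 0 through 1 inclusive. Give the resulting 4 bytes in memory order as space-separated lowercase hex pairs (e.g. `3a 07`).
cc 12 70 00

line 0 (movi): pack op=0x19:5|rd=8:4|imm=18:7 = 0xcc12; big→ cc 12
line 1 (b): pack op=0xe:5|imm=0:11 = 0x7000; big→ 70 00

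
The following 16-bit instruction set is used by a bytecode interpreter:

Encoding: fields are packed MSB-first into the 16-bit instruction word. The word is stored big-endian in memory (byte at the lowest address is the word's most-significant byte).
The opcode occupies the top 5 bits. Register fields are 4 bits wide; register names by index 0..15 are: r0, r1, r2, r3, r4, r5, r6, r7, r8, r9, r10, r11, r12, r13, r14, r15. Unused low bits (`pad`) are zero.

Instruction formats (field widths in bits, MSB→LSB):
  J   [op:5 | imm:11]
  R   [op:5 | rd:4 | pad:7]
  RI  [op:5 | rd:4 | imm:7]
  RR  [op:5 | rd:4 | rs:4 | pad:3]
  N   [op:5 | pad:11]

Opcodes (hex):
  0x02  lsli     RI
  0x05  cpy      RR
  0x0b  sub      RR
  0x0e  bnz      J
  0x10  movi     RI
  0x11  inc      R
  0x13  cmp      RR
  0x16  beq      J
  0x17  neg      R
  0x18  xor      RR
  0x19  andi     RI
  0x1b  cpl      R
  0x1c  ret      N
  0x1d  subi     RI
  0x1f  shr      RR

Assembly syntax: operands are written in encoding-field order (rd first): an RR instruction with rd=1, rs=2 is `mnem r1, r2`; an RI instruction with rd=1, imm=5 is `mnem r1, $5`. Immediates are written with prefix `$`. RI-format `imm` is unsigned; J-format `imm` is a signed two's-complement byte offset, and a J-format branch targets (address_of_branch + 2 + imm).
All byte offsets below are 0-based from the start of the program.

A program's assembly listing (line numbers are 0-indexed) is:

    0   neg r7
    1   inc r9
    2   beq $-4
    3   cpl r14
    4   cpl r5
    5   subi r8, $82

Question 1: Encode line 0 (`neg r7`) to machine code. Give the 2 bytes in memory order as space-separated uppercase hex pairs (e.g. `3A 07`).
0. neg fields op=0x17:5|rd=7:4|pad=0:7 → word bb80h → bb 80

BB 80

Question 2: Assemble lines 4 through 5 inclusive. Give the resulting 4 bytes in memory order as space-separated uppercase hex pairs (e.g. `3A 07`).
L4: cpl op=0x1b:5|rd=5:4|pad=0:7 ⇒ 0xda80 ⇒ big da 80
L5: subi op=0x1d:5|rd=8:4|imm=82:7 ⇒ 0xec52 ⇒ big ec 52

DA 80 EC 52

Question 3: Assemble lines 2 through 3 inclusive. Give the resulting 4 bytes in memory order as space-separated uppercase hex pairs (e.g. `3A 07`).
line 2 (beq): pack op=0x16:5|imm=-4:11 = 0xb7fc; big→ b7 fc
line 3 (cpl): pack op=0x1b:5|rd=14:4|pad=0:7 = 0xdf00; big→ df 00

B7 FC DF 00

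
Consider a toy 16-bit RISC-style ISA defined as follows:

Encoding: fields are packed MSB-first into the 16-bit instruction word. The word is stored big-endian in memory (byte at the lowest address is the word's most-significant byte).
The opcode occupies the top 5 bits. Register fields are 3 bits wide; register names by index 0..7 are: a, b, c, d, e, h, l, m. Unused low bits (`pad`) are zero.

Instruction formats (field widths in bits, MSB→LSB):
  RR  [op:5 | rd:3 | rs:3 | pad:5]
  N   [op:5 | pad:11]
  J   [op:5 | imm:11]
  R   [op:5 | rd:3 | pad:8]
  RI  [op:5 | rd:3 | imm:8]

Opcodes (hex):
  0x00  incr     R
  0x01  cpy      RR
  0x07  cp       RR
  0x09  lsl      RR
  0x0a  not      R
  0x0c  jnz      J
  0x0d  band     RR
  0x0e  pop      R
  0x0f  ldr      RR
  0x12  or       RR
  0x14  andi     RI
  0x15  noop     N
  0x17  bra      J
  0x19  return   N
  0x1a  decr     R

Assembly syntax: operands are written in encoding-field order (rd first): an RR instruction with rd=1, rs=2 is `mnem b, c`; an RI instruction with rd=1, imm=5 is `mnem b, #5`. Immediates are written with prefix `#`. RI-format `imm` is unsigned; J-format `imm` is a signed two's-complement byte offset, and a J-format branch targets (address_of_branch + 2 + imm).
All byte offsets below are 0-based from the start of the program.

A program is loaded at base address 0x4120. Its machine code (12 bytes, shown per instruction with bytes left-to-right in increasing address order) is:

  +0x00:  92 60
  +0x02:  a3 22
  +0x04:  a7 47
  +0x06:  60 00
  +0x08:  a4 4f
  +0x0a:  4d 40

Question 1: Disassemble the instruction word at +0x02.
andi d, #34

+0x02: a3 22 ⇒ word 0xa322 (big)
  op=0xa322>>11=0x14 ⇒ andi (RI)
  [10:8] rd=3 = d
  [7:0] imm=34 = #34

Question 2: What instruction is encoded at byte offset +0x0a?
@+0a  big-endian(4d 40) = 0x4d40
  opcode bits[15:11]=0x9: lsl/RR
  rd: (w>>8)&0x7=0x5 → h
  rs: (w>>5)&0x7=0x2 → c

lsl h, c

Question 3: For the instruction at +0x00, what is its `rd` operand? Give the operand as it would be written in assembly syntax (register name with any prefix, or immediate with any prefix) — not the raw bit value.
off 0x00: read 92 60 as big → 0x9260
  op=0x9260>>11=0x12 ⇒ or (RR)
  rd@[10:8]=0x2 ⇒ c
  rs@[7:5]=0x3 ⇒ d

c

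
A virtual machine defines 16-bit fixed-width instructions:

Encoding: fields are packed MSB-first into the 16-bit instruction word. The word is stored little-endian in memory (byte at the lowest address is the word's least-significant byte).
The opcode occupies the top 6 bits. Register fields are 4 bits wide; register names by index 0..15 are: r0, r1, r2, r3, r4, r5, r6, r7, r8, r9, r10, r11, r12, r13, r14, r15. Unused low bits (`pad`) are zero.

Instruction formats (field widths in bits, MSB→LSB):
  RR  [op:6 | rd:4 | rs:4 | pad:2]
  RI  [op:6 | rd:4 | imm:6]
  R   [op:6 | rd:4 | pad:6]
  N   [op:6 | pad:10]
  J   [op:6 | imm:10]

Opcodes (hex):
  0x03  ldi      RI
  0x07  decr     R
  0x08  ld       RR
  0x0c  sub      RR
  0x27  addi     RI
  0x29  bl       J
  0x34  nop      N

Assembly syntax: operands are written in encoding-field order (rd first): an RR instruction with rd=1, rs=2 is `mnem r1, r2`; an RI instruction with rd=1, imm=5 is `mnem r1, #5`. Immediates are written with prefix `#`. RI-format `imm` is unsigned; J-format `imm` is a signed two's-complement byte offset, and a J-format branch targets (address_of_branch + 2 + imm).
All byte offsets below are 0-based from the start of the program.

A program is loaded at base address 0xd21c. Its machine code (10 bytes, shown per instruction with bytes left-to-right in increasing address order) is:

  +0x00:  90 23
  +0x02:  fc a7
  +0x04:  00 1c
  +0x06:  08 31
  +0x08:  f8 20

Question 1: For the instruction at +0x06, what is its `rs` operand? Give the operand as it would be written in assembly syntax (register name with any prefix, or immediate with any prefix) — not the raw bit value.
off 0x06: read 08 31 as little → 0x3108
  opcode bits[15:10]=0xc: sub/RR
  [9:6] rd=4 = r4
  [5:2] rs=2 = r2

r2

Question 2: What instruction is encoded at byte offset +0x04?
decr r0

@+04  little-endian(00 1c) = 0x1c00
  top 6b → 0x7 → decr [R]
  rd: (w>>6)&0xf=0x0 → r0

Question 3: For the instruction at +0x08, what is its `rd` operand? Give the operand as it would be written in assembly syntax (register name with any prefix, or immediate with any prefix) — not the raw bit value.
r3

off 0x08: read f8 20 as little → 0x20f8
  top 6b → 0x8 → ld [RR]
  [9:6] rd=3 = r3
  [5:2] rs=14 = r14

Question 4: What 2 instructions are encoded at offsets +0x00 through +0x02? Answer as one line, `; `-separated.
off 0x00: read 90 23 as little → 0x2390
  opcode bits[15:10]=0x8: ld/RR
  [9:6] rd=14 = r14
  [5:2] rs=4 = r4
off 0x02: read fc a7 as little → 0xa7fc
  opcode bits[15:10]=0x29: bl/J
  [9:0] imm=1020 (s10→-4) = #-4

ld r14, r4; bl #-4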